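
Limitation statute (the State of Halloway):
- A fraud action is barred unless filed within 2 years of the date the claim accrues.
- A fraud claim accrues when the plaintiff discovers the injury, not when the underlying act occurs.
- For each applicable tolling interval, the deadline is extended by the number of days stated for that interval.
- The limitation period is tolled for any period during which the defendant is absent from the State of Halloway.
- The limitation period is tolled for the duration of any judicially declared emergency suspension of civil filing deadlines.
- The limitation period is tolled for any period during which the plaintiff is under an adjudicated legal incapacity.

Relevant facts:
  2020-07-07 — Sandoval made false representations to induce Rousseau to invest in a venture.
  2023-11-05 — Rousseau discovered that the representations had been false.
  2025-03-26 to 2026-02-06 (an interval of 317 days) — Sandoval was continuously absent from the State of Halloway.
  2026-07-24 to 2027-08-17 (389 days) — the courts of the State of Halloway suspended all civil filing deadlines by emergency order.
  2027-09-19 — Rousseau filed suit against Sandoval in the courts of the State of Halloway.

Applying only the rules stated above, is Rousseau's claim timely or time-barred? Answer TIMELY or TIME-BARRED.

Under the discovery rule, the claim accrued on 2023-11-05, when Rousseau discovered the injury — not on the 2020-07-07 date of the underlying act.
The untolled deadline — 2 years after 2023-11-05 — is 2025-11-05.
The defendant's absence from the jurisdiction from 2025-03-26 to 2026-02-06 tolled the period for 317 days, extending the deadline to 2026-09-18.
Because the emergency suspension of filing deadlines ran from 2026-07-24 to 2027-08-17, the deadline is extended by 389 days to 2027-10-12.
Filing on 2027-09-19 beat the 2027-10-12 deadline — the action is timely.

TIMELY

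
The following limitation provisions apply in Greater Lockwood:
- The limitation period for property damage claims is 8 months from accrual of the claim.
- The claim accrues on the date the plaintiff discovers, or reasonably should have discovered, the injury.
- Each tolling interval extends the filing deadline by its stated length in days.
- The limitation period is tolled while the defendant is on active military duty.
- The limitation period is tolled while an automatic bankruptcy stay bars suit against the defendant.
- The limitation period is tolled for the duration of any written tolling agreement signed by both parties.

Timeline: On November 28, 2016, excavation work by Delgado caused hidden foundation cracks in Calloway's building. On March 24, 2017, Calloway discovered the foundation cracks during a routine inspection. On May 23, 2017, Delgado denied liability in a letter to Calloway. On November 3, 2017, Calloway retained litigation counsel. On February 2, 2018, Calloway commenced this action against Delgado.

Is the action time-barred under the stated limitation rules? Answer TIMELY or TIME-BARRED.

TIME-BARRED

Accrual is tied to discovery, so the period began on March 24, 2017 rather than on November 28, 2016 when the act occurred.
Adding the 8 months base period to March 24, 2017 gives a deadline of November 24, 2017, before any tolling.
The other events in the timeline have no effect on the limitation period under the stated rules.
Calloway filed on February 2, 2018, after the November 24, 2017 deadline, so the action is time-barred.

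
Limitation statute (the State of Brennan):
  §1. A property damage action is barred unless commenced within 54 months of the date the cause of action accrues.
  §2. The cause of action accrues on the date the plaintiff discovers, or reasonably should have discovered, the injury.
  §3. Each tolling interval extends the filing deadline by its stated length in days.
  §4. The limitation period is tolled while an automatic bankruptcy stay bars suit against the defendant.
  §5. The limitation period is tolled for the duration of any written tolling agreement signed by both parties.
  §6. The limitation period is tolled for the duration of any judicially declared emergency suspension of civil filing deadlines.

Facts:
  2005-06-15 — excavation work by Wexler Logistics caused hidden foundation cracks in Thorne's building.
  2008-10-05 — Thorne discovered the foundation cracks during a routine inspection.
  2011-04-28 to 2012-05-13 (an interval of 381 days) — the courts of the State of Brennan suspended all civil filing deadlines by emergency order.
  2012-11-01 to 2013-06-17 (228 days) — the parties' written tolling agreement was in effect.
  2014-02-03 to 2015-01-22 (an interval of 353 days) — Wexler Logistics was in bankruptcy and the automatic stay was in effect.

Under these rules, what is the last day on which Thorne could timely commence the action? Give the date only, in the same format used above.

2015-11-23

Accrual is tied to discovery, so the period began on 2008-10-05 rather than on 2005-06-15 when the act occurred.
The untolled deadline — 54 months after 2008-10-05 — is 2013-04-05.
The period was tolled for 381 days by the emergency suspension of filing deadlines (2011-04-28 to 2012-05-13), pushing the deadline to 2014-04-21.
The written tolling agreement from 2012-11-01 to 2013-06-17 tolled the period for 228 days, extending the deadline to 2014-12-05.
The automatic bankruptcy stay from 2014-02-03 to 2015-01-22 tolled the period for 353 days, extending the deadline to 2015-11-23.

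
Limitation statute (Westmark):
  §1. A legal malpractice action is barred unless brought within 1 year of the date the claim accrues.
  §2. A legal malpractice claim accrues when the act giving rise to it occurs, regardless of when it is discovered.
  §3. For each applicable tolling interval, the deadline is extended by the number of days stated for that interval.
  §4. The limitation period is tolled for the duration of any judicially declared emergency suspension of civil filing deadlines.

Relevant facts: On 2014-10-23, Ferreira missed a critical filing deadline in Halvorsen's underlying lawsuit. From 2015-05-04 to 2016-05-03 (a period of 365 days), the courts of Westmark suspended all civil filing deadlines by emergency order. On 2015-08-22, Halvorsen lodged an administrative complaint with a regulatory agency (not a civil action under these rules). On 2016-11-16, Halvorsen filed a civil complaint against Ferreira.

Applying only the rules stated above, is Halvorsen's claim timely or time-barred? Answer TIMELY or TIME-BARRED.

TIME-BARRED

The claim accrued on 2014-10-23, the date of the act.
1 year from 2014-10-23 is 2015-10-23.
The period was tolled for 365 days by the emergency suspension of filing deadlines (2015-05-04 to 2016-05-03), pushing the deadline to 2016-10-22.
None of the other events listed affects the running of the period under the stated rules.
The 2016-11-16 filing falls after the 2016-10-22 deadline; the claim is time-barred.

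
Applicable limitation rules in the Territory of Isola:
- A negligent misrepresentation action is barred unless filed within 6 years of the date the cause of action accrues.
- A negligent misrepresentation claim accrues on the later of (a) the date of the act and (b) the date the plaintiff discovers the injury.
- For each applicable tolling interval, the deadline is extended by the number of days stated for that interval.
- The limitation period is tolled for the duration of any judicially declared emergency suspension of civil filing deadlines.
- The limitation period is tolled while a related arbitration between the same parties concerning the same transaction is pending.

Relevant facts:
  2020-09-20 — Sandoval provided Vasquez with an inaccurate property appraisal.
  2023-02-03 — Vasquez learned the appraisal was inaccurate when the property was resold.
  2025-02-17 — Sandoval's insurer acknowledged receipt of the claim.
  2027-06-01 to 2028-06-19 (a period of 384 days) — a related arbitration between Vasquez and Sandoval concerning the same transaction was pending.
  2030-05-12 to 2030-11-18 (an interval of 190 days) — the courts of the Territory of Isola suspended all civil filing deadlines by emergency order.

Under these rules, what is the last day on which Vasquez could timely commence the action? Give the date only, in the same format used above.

2030-02-22

The claim accrued on 2023-02-03 — the later of the 2020-09-20 act and the 2023-02-03 discovery.
The untolled deadline — 6 years after 2023-02-03 — is 2029-02-03.
The pending related arbitration from 2027-06-01 to 2028-06-19 tolled the period for 384 days, extending the deadline to 2030-02-22.
The emergency suspension of filing deadlines starting 2030-05-12 came too late — the period had run on 2030-02-22 — and so does not extend the deadline.
The other events in the timeline have no effect on the limitation period under the stated rules.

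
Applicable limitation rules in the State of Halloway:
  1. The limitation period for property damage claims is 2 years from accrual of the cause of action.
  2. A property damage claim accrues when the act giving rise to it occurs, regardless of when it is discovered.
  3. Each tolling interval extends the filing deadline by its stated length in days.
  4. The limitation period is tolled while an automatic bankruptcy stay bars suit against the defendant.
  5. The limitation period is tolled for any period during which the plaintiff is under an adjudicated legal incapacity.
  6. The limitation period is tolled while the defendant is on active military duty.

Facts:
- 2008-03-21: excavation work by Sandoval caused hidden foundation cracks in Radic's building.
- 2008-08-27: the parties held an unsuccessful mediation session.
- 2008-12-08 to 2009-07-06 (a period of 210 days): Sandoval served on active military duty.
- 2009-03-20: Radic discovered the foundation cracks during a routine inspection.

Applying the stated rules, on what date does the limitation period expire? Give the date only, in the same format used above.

The claim accrued on 2008-03-21, when the wrongful act occurred; under the stated occurrence rule the 2009-03-20 discovery does not delay accrual.
Adding the 2 years base period to 2008-03-21 gives a deadline of 2010-03-21, before any tolling.
The defendant's active military service from 2008-12-08 to 2009-07-06 tolled the period for 210 days, extending the deadline to 2010-10-17.
None of the other events listed affects the running of the period under the stated rules.

2010-10-17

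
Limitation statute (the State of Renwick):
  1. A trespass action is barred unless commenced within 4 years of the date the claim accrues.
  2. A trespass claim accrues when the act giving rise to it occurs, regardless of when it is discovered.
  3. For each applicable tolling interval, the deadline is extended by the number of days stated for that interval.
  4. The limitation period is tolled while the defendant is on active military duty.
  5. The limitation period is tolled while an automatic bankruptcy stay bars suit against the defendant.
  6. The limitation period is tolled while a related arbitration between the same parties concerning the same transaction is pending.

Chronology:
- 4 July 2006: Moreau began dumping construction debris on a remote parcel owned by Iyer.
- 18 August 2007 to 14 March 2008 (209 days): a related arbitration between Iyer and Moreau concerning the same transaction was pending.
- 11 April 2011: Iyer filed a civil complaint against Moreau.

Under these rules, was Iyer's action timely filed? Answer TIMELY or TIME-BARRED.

The claim accrued on 4 July 2006, the date of the act.
Adding the 4 years base period to 4 July 2006 gives a deadline of 4 July 2010, before any tolling.
The period was tolled for 209 days by the pending related arbitration (18 August 2007 to 14 March 2008), pushing the deadline to 29 January 2011.
Iyer filed on 11 April 2011, after the 29 January 2011 deadline, so the action is time-barred.

TIME-BARRED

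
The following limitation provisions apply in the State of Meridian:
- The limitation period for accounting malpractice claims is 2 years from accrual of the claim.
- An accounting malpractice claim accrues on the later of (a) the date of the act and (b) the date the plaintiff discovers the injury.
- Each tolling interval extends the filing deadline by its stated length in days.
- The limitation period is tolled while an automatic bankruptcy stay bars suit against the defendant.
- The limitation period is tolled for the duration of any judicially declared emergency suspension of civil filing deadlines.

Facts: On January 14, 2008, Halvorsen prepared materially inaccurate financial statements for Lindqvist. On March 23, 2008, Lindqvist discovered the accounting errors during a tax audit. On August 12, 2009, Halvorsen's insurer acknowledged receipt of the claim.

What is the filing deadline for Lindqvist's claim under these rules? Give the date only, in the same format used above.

March 23, 2010

Because discovery on March 23, 2008 post-dates the January 14, 2008 act, accrual under the later-of rule falls on March 23, 2008.
2 years from March 23, 2008 is March 23, 2010.
Nothing else in the chronology tolls or restarts the period.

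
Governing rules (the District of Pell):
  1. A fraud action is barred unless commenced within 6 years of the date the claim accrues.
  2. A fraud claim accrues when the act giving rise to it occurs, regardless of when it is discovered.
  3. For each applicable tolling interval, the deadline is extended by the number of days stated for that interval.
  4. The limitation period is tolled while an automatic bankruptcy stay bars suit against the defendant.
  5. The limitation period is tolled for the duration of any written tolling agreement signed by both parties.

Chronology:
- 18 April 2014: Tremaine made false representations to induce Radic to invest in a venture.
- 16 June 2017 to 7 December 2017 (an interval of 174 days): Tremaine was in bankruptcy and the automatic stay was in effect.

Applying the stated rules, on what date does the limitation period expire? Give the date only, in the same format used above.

9 October 2020

The claim accrued on 18 April 2014, when the wrongful act occurred.
The untolled deadline — 6 years after 18 April 2014 — is 18 April 2020.
The automatic bankruptcy stay from 16 June 2017 to 7 December 2017 tolled the period for 174 days, extending the deadline to 9 October 2020.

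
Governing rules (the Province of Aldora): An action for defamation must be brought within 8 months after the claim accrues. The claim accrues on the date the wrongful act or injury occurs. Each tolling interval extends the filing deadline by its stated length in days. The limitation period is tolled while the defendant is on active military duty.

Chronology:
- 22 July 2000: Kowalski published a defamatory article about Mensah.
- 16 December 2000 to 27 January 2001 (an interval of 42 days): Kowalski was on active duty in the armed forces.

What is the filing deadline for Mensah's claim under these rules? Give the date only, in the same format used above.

The limitation period began to run on 22 July 2000.
The untolled deadline — 8 months after 22 July 2000 — is 22 March 2001.
The period was tolled for 42 days by the defendant's active military service (16 December 2000 to 27 January 2001), pushing the deadline to 3 May 2001.

3 May 2001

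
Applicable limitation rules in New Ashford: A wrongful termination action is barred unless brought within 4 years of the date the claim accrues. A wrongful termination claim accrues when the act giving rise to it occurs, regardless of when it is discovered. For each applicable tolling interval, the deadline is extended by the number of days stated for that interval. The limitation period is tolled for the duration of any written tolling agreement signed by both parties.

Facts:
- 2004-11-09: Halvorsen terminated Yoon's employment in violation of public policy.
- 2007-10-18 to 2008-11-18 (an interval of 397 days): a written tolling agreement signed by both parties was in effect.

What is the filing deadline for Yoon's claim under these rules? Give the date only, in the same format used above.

2009-12-11

The limitation period began to run on 2004-11-09.
Adding the 4 years base period to 2004-11-09 gives a deadline of 2008-11-09, before any tolling.
The written tolling agreement from 2007-10-18 to 2008-11-18 tolled the period for 397 days, extending the deadline to 2009-12-11.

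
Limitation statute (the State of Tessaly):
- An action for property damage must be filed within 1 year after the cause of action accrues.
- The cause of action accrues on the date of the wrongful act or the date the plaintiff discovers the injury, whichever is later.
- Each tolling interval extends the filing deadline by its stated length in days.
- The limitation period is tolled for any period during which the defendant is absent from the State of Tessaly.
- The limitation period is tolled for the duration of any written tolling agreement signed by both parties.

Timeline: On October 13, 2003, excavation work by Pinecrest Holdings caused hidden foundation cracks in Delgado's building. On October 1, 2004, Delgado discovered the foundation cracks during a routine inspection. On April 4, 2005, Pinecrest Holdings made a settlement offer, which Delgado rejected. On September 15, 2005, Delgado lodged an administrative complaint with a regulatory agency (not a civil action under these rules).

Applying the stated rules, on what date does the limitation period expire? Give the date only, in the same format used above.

Taking the later of the act (October 13, 2003) and discovery (October 1, 2004), the claim accrued on October 1, 2004.
The untolled deadline — 1 year after October 1, 2004 — is October 1, 2005.
The other events in the timeline have no effect on the limitation period under the stated rules.

October 1, 2005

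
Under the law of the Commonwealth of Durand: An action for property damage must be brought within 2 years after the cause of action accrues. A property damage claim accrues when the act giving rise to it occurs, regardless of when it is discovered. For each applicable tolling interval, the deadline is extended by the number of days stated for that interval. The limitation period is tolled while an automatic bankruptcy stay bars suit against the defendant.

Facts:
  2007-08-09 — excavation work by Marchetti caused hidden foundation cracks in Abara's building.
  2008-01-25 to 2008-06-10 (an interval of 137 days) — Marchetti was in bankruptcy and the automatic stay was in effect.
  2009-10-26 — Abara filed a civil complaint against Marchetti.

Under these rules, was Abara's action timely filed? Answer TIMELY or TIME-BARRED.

TIMELY

The limitation period began to run on 2007-08-09.
Adding the 2 years base period to 2007-08-09 gives a deadline of 2009-08-09, before any tolling.
Because the automatic bankruptcy stay ran from 2008-01-25 to 2008-06-10, the deadline is extended by 137 days to 2009-12-24.
Filing on 2009-10-26 beat the 2009-12-24 deadline — the action is timely.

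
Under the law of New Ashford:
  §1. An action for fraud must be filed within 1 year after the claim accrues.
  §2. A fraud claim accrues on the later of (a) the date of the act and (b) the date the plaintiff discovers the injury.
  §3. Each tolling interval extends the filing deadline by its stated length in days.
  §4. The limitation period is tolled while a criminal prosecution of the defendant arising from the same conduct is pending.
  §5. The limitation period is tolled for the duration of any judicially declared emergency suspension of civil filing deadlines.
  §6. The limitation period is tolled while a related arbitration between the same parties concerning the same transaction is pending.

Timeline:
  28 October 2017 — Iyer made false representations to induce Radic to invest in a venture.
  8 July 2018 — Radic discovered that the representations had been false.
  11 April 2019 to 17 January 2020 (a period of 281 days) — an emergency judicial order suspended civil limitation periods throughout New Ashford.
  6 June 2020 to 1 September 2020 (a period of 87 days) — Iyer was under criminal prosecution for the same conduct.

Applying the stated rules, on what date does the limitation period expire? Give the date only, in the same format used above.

14 April 2020

Because discovery on 8 July 2018 post-dates the 28 October 2017 act, accrual under the later-of rule falls on 8 July 2018.
1 year from 8 July 2018 is 8 July 2019.
The emergency suspension of filing deadlines from 11 April 2019 to 17 January 2020 tolled the period for 281 days, extending the deadline to 14 April 2020.
The pending criminal prosecution from 6 June 2020 to 1 September 2020 began after the period had already run on 14 April 2020, so it has no tolling effect.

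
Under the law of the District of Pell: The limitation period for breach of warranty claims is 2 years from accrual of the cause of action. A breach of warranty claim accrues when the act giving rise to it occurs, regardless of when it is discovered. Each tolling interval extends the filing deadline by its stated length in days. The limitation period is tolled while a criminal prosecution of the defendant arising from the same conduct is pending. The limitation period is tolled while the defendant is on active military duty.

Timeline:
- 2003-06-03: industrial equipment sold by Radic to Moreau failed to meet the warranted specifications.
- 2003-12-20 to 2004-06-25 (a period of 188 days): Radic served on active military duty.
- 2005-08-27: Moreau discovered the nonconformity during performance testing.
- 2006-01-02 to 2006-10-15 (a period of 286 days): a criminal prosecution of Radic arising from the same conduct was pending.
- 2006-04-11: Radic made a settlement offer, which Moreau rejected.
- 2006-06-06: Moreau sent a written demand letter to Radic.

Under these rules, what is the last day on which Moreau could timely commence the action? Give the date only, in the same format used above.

2005-12-08

Accrual is governed by the date of the act, so the period began to run on 2003-06-03; the later discovery on 2005-08-27 is irrelevant under the stated rule.
The untolled deadline — 2 years after 2003-06-03 — is 2005-06-03.
The defendant's active military service from 2003-12-20 to 2004-06-25 tolled the period for 188 days, extending the deadline to 2005-12-08.
The pending criminal prosecution starting 2006-01-02 came too late — the period had run on 2005-12-08 — and so does not extend the deadline.
None of the other events listed affects the running of the period under the stated rules.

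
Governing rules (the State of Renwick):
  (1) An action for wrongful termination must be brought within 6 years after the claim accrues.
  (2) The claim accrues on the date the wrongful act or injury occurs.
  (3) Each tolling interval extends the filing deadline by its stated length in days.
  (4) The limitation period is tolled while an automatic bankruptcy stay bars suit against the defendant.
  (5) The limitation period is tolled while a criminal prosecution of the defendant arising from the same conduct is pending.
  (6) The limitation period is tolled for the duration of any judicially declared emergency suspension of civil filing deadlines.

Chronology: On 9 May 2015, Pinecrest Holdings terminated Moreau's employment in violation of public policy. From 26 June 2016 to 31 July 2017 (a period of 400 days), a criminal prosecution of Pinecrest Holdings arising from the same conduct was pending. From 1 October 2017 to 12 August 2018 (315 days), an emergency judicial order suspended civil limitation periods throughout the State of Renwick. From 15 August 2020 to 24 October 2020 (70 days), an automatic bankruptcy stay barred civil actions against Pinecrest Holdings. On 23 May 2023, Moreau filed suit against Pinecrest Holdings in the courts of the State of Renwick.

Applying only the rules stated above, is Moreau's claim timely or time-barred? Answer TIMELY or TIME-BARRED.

The claim accrued on 9 May 2015, the date of the act.
Adding the 6 years base period to 9 May 2015 gives a deadline of 9 May 2021, before any tolling.
The pending criminal prosecution from 26 June 2016 to 31 July 2017 tolled the period for 400 days, extending the deadline to 13 June 2022.
The period was tolled for 315 days by the emergency suspension of filing deadlines (1 October 2017 to 12 August 2018), pushing the deadline to 24 April 2023.
The period was tolled for 70 days by the automatic bankruptcy stay (15 August 2020 to 24 October 2020), pushing the deadline to 3 July 2023.
Filing on 23 May 2023 beat the 3 July 2023 deadline — the action is timely.

TIMELY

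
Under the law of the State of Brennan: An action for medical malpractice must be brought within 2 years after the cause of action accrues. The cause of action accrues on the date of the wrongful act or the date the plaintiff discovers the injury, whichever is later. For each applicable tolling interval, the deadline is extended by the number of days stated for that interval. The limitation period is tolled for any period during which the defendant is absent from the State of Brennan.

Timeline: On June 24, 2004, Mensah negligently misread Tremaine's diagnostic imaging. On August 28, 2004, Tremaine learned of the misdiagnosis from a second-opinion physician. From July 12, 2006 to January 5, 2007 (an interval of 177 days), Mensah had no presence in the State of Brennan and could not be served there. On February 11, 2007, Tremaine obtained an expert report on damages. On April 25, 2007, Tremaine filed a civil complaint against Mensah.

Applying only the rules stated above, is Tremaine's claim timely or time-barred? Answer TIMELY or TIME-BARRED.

TIME-BARRED

Because discovery on August 28, 2004 post-dates the June 24, 2004 act, accrual under the later-of rule falls on August 28, 2004.
2 years from August 28, 2004 is August 28, 2006.
The period was tolled for 177 days by the defendant's absence from the jurisdiction (July 12, 2006 to January 5, 2007), pushing the deadline to February 21, 2007.
Nothing else in the chronology tolls or restarts the period.
The April 25, 2007 filing falls after the February 21, 2007 deadline; the claim is time-barred.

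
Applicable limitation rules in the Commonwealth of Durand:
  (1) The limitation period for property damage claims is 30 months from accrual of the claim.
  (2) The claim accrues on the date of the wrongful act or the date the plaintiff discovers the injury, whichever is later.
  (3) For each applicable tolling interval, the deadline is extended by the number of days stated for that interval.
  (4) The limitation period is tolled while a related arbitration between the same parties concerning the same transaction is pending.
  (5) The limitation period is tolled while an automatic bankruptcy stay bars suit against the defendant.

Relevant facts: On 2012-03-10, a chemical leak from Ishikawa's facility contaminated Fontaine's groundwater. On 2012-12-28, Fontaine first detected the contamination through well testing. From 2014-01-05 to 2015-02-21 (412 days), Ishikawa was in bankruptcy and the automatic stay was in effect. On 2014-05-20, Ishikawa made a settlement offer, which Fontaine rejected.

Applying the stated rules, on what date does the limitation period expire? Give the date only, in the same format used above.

2016-08-13

The claim accrued on 2012-12-28 — the later of the 2012-03-10 act and the 2012-12-28 discovery.
The untolled deadline — 30 months after 2012-12-28 — is 2015-06-28.
Because the automatic bankruptcy stay ran from 2014-01-05 to 2015-02-21, the deadline is extended by 412 days to 2016-08-13.
The other events in the timeline have no effect on the limitation period under the stated rules.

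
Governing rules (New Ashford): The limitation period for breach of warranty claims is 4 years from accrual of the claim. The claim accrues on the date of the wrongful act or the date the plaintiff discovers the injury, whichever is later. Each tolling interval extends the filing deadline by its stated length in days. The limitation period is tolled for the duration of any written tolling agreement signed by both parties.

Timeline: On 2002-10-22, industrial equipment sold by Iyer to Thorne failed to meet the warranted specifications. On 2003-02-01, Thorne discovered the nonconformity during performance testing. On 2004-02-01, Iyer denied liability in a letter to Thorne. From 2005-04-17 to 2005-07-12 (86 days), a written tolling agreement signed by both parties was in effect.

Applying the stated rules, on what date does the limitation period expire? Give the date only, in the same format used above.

Taking the later of the act (2002-10-22) and discovery (2003-02-01), the claim accrued on 2003-02-01.
Adding the 4 years base period to 2003-02-01 gives a deadline of 2007-02-01, before any tolling.
Because the written tolling agreement ran from 2005-04-17 to 2005-07-12, the deadline is extended by 86 days to 2007-04-28.
Nothing else in the chronology tolls or restarts the period.

2007-04-28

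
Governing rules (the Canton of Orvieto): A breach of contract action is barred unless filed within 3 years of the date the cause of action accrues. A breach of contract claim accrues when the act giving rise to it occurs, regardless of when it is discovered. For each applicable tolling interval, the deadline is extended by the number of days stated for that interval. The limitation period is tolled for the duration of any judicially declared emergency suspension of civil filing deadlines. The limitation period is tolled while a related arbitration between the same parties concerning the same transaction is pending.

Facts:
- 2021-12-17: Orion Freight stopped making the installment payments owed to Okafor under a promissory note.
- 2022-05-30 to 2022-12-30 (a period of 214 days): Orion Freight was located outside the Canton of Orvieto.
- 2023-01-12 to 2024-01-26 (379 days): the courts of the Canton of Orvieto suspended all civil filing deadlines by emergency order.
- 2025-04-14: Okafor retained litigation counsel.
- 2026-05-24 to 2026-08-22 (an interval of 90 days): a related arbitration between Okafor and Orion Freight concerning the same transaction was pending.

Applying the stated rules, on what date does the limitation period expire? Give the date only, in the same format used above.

The limitation period began to run on 2021-12-17.
3 years from 2021-12-17 is 2024-12-17.
The period was tolled for 379 days by the emergency suspension of filing deadlines (2023-01-12 to 2024-01-26), pushing the deadline to 2025-12-31.
The pending related arbitration from 2026-05-24 to 2026-08-22 began after the period had already run on 2025-12-31, so it has no tolling effect.
No stated provision tolls the period for the defendant's absence, so the interval from 2022-05-30 to 2022-12-30 has no effect on the deadline.
The other events in the timeline have no effect on the limitation period under the stated rules.

2025-12-31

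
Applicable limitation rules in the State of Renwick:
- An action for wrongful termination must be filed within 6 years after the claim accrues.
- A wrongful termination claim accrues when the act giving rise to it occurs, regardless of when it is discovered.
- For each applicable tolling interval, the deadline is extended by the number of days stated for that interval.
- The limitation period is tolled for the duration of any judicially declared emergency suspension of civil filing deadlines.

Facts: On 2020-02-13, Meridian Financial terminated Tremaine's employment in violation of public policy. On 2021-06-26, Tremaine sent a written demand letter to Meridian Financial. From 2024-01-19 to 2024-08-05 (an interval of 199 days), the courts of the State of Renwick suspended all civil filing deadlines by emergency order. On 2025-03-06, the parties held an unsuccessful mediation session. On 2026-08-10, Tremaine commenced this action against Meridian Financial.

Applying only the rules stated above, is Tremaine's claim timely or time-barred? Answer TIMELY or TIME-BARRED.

The limitation period began to run on 2020-02-13.
Adding the 6 years base period to 2020-02-13 gives a deadline of 2026-02-13, before any tolling.
The emergency suspension of filing deadlines from 2024-01-19 to 2024-08-05 tolled the period for 199 days, extending the deadline to 2026-08-31.
None of the other events listed affects the running of the period under the stated rules.
The 2026-08-10 filing precedes the 2026-08-31 deadline; the claim is timely.

TIMELY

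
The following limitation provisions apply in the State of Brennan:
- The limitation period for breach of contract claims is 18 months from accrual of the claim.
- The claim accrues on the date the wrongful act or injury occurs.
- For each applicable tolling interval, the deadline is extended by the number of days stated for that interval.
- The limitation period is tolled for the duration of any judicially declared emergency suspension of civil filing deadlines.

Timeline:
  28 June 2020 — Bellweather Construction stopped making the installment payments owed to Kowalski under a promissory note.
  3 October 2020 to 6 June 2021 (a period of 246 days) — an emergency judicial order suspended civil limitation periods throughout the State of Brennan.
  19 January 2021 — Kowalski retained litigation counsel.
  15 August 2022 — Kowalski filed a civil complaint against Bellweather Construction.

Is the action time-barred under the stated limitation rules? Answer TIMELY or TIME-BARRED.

The claim accrued on 28 June 2020, the date of the act.
18 months from 28 June 2020 is 28 December 2021.
Because the emergency suspension of filing deadlines ran from 3 October 2020 to 6 June 2021, the deadline is extended by 246 days to 31 August 2022.
Nothing else in the chronology tolls or restarts the period.
Filing on 15 August 2022 beat the 31 August 2022 deadline — the action is timely.

TIMELY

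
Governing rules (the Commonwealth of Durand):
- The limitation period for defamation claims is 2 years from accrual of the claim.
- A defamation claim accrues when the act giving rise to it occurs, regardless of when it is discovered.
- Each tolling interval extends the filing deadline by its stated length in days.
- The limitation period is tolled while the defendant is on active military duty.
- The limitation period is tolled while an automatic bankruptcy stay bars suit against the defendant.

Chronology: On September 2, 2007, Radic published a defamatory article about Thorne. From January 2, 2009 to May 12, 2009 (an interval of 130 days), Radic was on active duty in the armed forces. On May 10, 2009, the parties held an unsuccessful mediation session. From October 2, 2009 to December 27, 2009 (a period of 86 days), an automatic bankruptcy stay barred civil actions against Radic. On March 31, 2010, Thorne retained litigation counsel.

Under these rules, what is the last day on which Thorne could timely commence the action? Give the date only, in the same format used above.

The claim accrued on September 2, 2007, when the wrongful act occurred.
Adding the 2 years base period to September 2, 2007 gives a deadline of September 2, 2009, before any tolling.
The defendant's active military service from January 2, 2009 to May 12, 2009 tolled the period for 130 days, extending the deadline to January 10, 2010.
The period was tolled for 86 days by the automatic bankruptcy stay (October 2, 2009 to December 27, 2009), pushing the deadline to April 6, 2010.
Nothing else in the chronology tolls or restarts the period.

April 6, 2010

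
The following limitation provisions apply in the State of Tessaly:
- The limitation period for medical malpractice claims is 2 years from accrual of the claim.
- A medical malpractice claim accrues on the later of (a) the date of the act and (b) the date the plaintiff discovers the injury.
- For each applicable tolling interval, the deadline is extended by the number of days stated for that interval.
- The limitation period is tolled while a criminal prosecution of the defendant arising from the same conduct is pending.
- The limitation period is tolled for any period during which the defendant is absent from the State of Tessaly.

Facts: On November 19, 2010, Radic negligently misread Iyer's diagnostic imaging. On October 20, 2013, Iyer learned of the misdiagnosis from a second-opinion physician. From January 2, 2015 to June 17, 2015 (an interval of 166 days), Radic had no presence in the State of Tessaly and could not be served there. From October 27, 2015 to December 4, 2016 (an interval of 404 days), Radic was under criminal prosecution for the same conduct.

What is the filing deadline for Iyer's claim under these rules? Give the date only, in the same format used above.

May 12, 2017

Because discovery on October 20, 2013 post-dates the November 19, 2010 act, accrual under the later-of rule falls on October 20, 2013.
Adding the 2 years base period to October 20, 2013 gives a deadline of October 20, 2015, before any tolling.
Because the defendant's absence from the jurisdiction ran from January 2, 2015 to June 17, 2015, the deadline is extended by 166 days to April 3, 2016.
The period was tolled for 404 days by the pending criminal prosecution (October 27, 2015 to December 4, 2016), pushing the deadline to May 12, 2017.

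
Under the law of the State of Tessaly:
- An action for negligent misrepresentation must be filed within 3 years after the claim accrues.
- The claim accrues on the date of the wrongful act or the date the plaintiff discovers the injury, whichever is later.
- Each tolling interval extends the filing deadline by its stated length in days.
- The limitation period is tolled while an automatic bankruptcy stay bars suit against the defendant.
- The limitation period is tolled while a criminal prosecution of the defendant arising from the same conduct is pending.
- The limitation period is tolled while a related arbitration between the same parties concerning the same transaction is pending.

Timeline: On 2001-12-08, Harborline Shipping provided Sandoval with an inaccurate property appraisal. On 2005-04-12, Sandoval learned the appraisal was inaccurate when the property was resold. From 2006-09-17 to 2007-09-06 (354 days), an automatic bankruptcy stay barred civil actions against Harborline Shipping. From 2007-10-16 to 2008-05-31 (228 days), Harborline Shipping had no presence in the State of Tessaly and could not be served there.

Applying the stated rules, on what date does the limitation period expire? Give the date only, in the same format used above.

The claim accrued on 2005-04-12 — the later of the 2001-12-08 act and the 2005-04-12 discovery.
The untolled deadline — 3 years after 2005-04-12 — is 2008-04-12.
The automatic bankruptcy stay from 2006-09-17 to 2007-09-06 tolled the period for 354 days, extending the deadline to 2009-04-01.
No stated provision tolls the period for the defendant's absence, so the interval from 2007-10-16 to 2008-05-31 has no effect on the deadline.

2009-04-01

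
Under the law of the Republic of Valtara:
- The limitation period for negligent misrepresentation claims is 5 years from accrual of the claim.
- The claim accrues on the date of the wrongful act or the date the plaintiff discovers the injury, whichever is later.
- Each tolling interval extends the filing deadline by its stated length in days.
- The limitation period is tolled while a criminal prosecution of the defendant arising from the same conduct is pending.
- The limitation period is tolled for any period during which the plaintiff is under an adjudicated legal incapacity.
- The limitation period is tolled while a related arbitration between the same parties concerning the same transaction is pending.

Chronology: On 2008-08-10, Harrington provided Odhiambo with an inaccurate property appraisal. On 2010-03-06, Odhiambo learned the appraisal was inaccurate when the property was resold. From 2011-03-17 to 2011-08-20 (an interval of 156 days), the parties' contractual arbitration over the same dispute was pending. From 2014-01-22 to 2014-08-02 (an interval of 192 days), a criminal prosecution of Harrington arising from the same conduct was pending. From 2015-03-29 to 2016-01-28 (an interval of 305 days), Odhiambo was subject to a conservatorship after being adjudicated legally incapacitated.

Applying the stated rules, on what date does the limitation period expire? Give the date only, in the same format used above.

2016-12-18

Because discovery on 2010-03-06 post-dates the 2008-08-10 act, accrual under the later-of rule falls on 2010-03-06.
Adding the 5 years base period to 2010-03-06 gives a deadline of 2015-03-06, before any tolling.
Because the pending related arbitration ran from 2011-03-17 to 2011-08-20, the deadline is extended by 156 days to 2015-08-09.
The pending criminal prosecution from 2014-01-22 to 2014-08-02 tolled the period for 192 days, extending the deadline to 2016-02-17.
The period was tolled for 305 days by the plaintiff's legal incapacity (2015-03-29 to 2016-01-28), pushing the deadline to 2016-12-18.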